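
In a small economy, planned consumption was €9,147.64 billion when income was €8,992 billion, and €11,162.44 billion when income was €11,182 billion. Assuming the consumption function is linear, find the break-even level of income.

MPC = (11162.44 − 9147.64)/(11182 − 8992) = 2014.8/2190 = 0.92
a = 9147.64 − 0.92(8992) = 9147.64 − 8272.64 = 875
Break-even: Y = a/(1−MPC) = 875/0.08 = 10937.5

Y = 10937.5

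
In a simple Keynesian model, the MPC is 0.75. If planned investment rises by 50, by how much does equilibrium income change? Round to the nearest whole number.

ΔY ≈ 200

The multiplier is 1/(1 − MPC) = 1/0.25.
ΔY = 50/0.25 = 200.00 ≈ 200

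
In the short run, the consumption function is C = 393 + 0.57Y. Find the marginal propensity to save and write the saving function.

MPS = 1 − MPC = 1 − 0.57 = 0.43
S = Y − C = -393 + 0.43Y

MPS = 0.43; S = -393 + 0.43Y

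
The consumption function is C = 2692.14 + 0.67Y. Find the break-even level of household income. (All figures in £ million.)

Y = 8158

At break-even, C = Y: 2692.14 + 0.67Y = Y
0.33Y = 2692.14, so Y = 2692.14/0.33 = 8158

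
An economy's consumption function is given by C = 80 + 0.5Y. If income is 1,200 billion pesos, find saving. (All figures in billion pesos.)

C = 80 + 0.5(1200) = 80 + 600 = 680
S = Y − C = 1200 − 680 = 520

S = 520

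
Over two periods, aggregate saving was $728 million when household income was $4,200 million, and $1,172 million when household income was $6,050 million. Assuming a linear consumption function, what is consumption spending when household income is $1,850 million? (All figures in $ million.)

C = 1686

MPS = ΔS/ΔY = (1172 − 728)/(6050 − 4200) = 444/1850 = 0.24
MPC = 1 − MPS = 0.76
Autonomous saving = 728 − 0.24(4200) = -280, so a = 280
C = 280 + 0.76(1850) = 280 + 1406 = 1686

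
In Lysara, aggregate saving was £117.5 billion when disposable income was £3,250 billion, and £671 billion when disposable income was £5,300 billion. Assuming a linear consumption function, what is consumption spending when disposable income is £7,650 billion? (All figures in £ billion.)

C = 6344.5

MPS = ΔS/ΔY = (671 − 117.5)/(5300 − 3250) = 553.5/2050 = 0.27
MPC = 1 − MPS = 0.73
Autonomous saving = 117.5 − 0.27(3250) = -760, so a = 760
C = 760 + 0.73(7650) = 760 + 5584.5 = 6344.5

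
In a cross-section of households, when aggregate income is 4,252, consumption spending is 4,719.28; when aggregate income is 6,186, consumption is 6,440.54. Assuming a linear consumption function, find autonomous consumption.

a = 935

MPC = ΔC/ΔY = (6440.54 − 4719.28)/(6186 − 4252) = 1721.26/1934 = 0.89
a = C − MPC·Y = 4719.28 − 0.89(4252) = 4719.28 − 3784.28 = 935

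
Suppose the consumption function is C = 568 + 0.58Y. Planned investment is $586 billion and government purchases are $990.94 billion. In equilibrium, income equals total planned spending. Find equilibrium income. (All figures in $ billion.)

Y = C + I + G = 568 + 0.58Y + 586 + 990.94
Y − 0.58Y = 2144.94
0.42Y = 2144.94, so Y = 2144.94/0.42 = 5107

Y = 5107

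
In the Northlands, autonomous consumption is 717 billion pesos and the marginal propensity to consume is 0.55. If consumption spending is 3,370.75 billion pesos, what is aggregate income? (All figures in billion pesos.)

Y = 4825

717 + 0.55Y = 3370.75
0.55Y = 2653.75, so Y = 2653.75/0.55 = 4825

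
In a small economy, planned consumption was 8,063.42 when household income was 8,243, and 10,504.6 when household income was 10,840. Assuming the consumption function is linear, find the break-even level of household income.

Y = 5250

MPC = (10504.6 − 8063.42)/(10840 − 8243) = 2441.18/2597 = 0.94
a = 8063.42 − 0.94(8243) = 8063.42 − 7748.42 = 315
Break-even: Y = a/(1−MPC) = 315/0.06 = 5250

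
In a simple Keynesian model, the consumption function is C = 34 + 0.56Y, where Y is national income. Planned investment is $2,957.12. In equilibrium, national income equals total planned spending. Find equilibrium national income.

Y = 6798

Y = C + I = 34 + 0.56Y + 2957.12
Y − 0.56Y = 2991.12
0.44Y = 2991.12, so Y = 2991.12/0.44 = 6798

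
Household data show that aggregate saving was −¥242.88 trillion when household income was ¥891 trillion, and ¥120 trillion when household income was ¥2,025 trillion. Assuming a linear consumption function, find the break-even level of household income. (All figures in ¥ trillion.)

MPS = ΔS/ΔY = (120 − (-242.88))/(2025 − 891) = 362.88/1134 = 0.32
MPC = 1 − MPS = 0.68
From S(891) = -242.88: −a + 0.32(891) = -242.88, so a = 285.12 − (-242.88) = 528
Break-even (S = 0): Y = a/MPS = 528/0.32 = 1650

Y = 1650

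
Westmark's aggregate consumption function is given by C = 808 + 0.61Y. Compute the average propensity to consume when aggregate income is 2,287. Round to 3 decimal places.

APC = 0.963

C = 808 + 0.61(2287) = 2203.07
APC = C/Y = 2203.07/2287 = 0.963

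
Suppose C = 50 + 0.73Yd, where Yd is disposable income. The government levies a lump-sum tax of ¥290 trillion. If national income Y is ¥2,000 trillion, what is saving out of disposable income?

S = 411.7

Yd = Y − T = 2000 − 290 = 1710
C = 50 + 0.73(1710) = 50 + 1248.3 = 1298.3
S = Yd − C = 1710 − 1298.3 = 411.7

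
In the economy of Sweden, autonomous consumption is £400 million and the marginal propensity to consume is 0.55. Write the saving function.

S = Y − C = Y − (400 + 0.55Y) = -400 + (1 − 0.55)Y

S = -400 + 0.45Y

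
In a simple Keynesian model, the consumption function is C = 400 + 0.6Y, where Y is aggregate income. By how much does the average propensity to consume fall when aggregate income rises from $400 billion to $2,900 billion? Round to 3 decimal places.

At Y = 400: C = 400 + 0.6(400) = 640, APC = 640/400 = 1.6000
At Y = 2900: C = 2140, APC = 2140/2900 = 0.7379
Fall in APC = 1.6000 − 0.7379 = 0.8621 ≈ 0.862

ΔAPC = 0.862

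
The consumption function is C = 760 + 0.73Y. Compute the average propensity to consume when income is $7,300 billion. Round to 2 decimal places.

C = 760 + 0.73(7300) = 6089
APC = C/Y = 6089/7300 = 0.83

APC = 0.83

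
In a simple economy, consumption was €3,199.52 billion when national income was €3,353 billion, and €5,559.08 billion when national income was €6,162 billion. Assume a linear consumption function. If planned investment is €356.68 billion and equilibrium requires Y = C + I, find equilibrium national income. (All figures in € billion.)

MPC = (5559.08 − 3199.52)/(6162 − 3353) = 2359.56/2809 = 0.84
a = 3199.52 − 0.84(3353) = 383
Equilibrium: Y = 383 + 0.84Y + 356.68
0.16Y = 739.68, so Y = 739.68/0.16 = 4623

Y = 4623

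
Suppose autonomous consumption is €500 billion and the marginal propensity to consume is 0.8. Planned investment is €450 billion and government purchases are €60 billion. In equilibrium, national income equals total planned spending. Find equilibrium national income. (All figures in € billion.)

Y = C + I + G = 500 + 0.8Y + 450 + 60
Y − 0.8Y = 1010
0.2Y = 1010, so Y = 1010/0.2 = 5050

Y = 5050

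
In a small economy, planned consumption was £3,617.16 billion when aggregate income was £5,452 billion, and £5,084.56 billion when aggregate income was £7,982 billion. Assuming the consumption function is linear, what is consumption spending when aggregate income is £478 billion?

MPC = (5084.56 − 3617.16)/(7982 − 5452) = 1467.4/2530 = 0.58
a = 3617.16 − 0.58(5452) = 3617.16 − 3162.16 = 455
C = 455 + 0.58(478) = 455 + 277.24 = 732.24

C = 732.24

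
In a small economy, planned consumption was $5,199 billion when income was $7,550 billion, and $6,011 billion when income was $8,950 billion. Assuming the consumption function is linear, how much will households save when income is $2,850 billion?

S = 377

MPC = (6011 − 5199)/(8950 − 7550) = 812/1400 = 0.58
a = 5199 − 0.58(7550) = 5199 − 4379 = 820
C = 820 + 0.58(2850) = 2473
S = 2850 − 2473 = 377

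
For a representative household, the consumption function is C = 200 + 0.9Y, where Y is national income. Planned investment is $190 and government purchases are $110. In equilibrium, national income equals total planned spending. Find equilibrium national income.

Y = C + I + G = 200 + 0.9Y + 190 + 110
Y − 0.9Y = 500
0.1Y = 500, so Y = 500/0.1 = 5000

Y = 5000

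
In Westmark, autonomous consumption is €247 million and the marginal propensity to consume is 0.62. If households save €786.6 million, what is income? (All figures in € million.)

S = Y − C = -247 + 0.38Y
-247 + 0.38Y = 786.6, so 0.38Y = 1033.6 and Y = 2720

Y = 2720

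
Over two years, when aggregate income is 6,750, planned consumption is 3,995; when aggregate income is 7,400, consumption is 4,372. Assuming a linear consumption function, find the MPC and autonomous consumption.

MPC = ΔC/ΔY = (4372 − 3995)/(7400 − 6750) = 377/650 = 0.58
a = C − MPC·Y = 3995 − 0.58(6750) = 3995 − 3915 = 80

MPC = 0.58; a = 80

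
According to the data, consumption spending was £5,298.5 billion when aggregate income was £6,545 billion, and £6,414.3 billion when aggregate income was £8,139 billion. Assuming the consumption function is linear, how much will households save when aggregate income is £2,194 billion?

S = -58.8

MPC = (6414.3 − 5298.5)/(8139 − 6545) = 1115.8/1594 = 0.7
a = 5298.5 − 0.7(6545) = 5298.5 − 4581.5 = 717
C = 717 + 0.7(2194) = 2252.8
S = 2194 − 2252.8 = -58.8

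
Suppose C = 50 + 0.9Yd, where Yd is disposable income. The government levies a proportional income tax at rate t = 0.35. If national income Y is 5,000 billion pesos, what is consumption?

C = 2975

Yd = (1 − 0.35)(5000) = 0.65(5000) = 3250
C = 50 + 0.9(3250) = 50 + 2925 = 2975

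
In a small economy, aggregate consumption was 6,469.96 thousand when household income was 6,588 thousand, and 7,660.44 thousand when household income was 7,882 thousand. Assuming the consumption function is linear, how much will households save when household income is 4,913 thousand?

S = -15.96

MPC = (7660.44 − 6469.96)/(7882 − 6588) = 1190.48/1294 = 0.92
a = 6469.96 − 0.92(6588) = 6469.96 − 6060.96 = 409
C = 409 + 0.92(4913) = 4928.96
S = 4913 − 4928.96 = -15.96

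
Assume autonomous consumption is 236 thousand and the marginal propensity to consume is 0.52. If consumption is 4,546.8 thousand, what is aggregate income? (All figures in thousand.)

236 + 0.52Y = 4546.8
0.52Y = 4310.8, so Y = 4310.8/0.52 = 8290

Y = 8290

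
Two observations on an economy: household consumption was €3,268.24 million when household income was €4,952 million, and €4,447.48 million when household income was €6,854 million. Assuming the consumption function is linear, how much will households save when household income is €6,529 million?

MPC = (4447.48 − 3268.24)/(6854 − 4952) = 1179.24/1902 = 0.62
a = 3268.24 − 0.62(4952) = 3268.24 − 3070.24 = 198
C = 198 + 0.62(6529) = 4245.98
S = 6529 − 4245.98 = 2283.02

S = 2283.02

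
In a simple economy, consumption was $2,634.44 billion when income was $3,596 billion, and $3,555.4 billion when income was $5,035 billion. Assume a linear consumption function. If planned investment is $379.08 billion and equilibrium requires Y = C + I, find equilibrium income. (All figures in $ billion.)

Y = 1978

MPC = (3555.4 − 2634.44)/(5035 − 3596) = 920.96/1439 = 0.64
a = 2634.44 − 0.64(3596) = 333
Equilibrium: Y = 333 + 0.64Y + 379.08
0.36Y = 712.08, so Y = 712.08/0.36 = 1978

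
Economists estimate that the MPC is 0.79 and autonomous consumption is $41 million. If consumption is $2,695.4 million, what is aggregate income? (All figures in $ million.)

41 + 0.79Y = 2695.4
0.79Y = 2654.4, so Y = 2654.4/0.79 = 3360

Y = 3360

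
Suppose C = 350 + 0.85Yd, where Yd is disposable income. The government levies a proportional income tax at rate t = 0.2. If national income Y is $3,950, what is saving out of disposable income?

Yd = (1 − 0.2)(3950) = 0.8(3950) = 3160
C = 350 + 0.85(3160) = 350 + 2686 = 3036
S = Yd − C = 3160 − 3036 = 124

S = 124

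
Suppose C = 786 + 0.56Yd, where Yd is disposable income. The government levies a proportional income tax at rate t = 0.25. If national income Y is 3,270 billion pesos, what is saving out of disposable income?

S = 293.1

Yd = (1 − 0.25)(3270) = 0.75(3270) = 2452.5
C = 786 + 0.56(2452.5) = 786 + 1373.4 = 2159.4
S = Yd − C = 2452.5 − 2159.4 = 293.1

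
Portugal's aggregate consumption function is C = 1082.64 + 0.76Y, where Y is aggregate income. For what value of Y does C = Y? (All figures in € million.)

Y = 4511

At break-even, C = Y: 1082.64 + 0.76Y = Y
0.24Y = 1082.64, so Y = 1082.64/0.24 = 4511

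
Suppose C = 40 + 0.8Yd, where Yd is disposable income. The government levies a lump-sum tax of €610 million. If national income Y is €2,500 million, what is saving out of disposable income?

S = 338

Yd = Y − T = 2500 − 610 = 1890
C = 40 + 0.8(1890) = 40 + 1512 = 1552
S = Yd − C = 1890 − 1552 = 338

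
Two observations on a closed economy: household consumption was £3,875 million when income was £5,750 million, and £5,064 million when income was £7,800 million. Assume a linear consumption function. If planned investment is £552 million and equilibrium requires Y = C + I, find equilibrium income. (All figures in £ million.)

Y = 2600

MPC = (5064 − 3875)/(7800 − 5750) = 1189/2050 = 0.58
a = 3875 − 0.58(5750) = 540
Equilibrium: Y = 540 + 0.58Y + 552
0.42Y = 1092, so Y = 1092/0.42 = 2600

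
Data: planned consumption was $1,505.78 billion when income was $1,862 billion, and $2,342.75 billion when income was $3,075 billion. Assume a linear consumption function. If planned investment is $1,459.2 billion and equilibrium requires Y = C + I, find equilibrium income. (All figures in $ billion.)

MPC = (2342.75 − 1505.78)/(3075 − 1862) = 836.97/1213 = 0.69
a = 1505.78 − 0.69(1862) = 221
Equilibrium: Y = 221 + 0.69Y + 1459.2
0.31Y = 1680.2, so Y = 1680.2/0.31 = 5420

Y = 5420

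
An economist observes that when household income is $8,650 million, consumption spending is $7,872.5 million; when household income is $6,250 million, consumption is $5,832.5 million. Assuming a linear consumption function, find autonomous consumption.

a = 520

MPC = ΔC/ΔY = (7872.5 − 5832.5)/(8650 − 6250) = 2040/2400 = 0.85
a = C − MPC·Y = 5832.5 − 0.85(6250) = 5832.5 − 5312.5 = 520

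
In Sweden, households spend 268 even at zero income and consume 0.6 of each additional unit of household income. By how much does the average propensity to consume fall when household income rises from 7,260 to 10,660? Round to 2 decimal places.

At Y = 7260: C = 268 + 0.6(7260) = 4624, APC = 4624/7260 = 0.637
At Y = 10660: C = 6664, APC = 6664/10660 = 0.625
Fall in APC = 0.637 − 0.625 = 0.012 ≈ 0.01

ΔAPC = 0.01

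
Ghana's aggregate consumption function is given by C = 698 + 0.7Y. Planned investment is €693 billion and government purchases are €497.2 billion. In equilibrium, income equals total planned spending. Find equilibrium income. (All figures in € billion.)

Y = C + I + G = 698 + 0.7Y + 693 + 497.2
Y − 0.7Y = 1888.2
0.3Y = 1888.2, so Y = 1888.2/0.3 = 6294

Y = 6294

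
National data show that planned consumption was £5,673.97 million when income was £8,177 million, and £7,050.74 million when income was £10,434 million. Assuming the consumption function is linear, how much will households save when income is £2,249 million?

MPC = (7050.74 − 5673.97)/(10434 − 8177) = 1376.77/2257 = 0.61
a = 5673.97 − 0.61(8177) = 5673.97 − 4987.97 = 686
C = 686 + 0.61(2249) = 2057.89
S = 2249 − 2057.89 = 191.11

S = 191.11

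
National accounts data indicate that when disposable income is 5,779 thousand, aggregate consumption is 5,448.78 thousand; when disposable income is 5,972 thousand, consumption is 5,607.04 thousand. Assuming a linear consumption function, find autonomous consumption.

MPC = ΔC/ΔY = (5607.04 − 5448.78)/(5972 − 5779) = 158.26/193 = 0.82
a = C − MPC·Y = 5448.78 − 0.82(5779) = 5448.78 − 4738.78 = 710

a = 710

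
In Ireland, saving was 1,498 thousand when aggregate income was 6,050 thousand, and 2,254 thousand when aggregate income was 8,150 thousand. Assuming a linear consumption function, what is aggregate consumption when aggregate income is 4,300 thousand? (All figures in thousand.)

MPS = ΔS/ΔY = (2254 − 1498)/(8150 − 6050) = 756/2100 = 0.36
MPC = 1 − MPS = 0.64
Autonomous saving = 1498 − 0.36(6050) = -680, so a = 680
C = 680 + 0.64(4300) = 680 + 2752 = 3432

C = 3432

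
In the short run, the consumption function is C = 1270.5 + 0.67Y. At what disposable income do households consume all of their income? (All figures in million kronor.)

Y = 3850

At break-even, C = Y: 1270.5 + 0.67Y = Y
0.33Y = 1270.5, so Y = 1270.5/0.33 = 3850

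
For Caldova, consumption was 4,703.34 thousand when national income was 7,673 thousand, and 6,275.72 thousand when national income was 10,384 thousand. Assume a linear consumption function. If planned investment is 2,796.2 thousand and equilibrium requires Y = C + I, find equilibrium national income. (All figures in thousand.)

MPC = (6275.72 − 4703.34)/(10384 − 7673) = 1572.38/2711 = 0.58
a = 4703.34 − 0.58(7673) = 253
Equilibrium: Y = 253 + 0.58Y + 2796.2
0.42Y = 3049.2, so Y = 3049.2/0.42 = 7260

Y = 7260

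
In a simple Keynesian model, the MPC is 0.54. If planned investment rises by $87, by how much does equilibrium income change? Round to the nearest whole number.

The multiplier is 1/(1 − MPC) = 1/0.46.
ΔY = 87/0.46 = 189.13 ≈ 189

ΔY ≈ 189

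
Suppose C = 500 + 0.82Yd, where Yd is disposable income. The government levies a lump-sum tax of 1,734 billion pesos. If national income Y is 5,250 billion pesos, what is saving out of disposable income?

S = 132.88

Yd = Y − T = 5250 − 1734 = 3516
C = 500 + 0.82(3516) = 500 + 2883.12 = 3383.12
S = Yd − C = 3516 − 3383.12 = 132.88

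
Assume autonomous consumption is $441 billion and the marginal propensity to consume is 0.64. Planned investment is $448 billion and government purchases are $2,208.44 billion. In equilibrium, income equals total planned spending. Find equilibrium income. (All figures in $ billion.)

Y = 8604

Y = C + I + G = 441 + 0.64Y + 448 + 2208.44
Y − 0.64Y = 3097.44
0.36Y = 3097.44, so Y = 3097.44/0.36 = 8604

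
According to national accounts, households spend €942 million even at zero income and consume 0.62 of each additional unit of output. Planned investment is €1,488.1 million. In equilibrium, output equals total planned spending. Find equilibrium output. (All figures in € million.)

Y = C + I = 942 + 0.62Y + 1488.1
Y − 0.62Y = 2430.1
0.38Y = 2430.1, so Y = 2430.1/0.38 = 6395

Y = 6395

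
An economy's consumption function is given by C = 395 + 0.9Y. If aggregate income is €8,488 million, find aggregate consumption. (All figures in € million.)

C = 8034.2

C = 395 + 0.9(8488) = 395 + 7639.2 = 8034.2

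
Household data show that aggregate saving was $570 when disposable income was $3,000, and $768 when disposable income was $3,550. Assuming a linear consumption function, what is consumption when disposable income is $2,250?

C = 1950

MPS = ΔS/ΔY = (768 − 570)/(3550 − 3000) = 198/550 = 0.36
MPC = 1 − MPS = 0.64
Autonomous saving = 570 − 0.36(3000) = -510, so a = 510
C = 510 + 0.64(2250) = 510 + 1440 = 1950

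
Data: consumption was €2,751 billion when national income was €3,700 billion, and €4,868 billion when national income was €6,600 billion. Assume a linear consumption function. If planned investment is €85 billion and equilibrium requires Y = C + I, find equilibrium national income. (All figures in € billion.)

MPC = (4868 − 2751)/(6600 − 3700) = 2117/2900 = 0.73
a = 2751 − 0.73(3700) = 50
Equilibrium: Y = 50 + 0.73Y + 85
0.27Y = 135, so Y = 135/0.27 = 500

Y = 500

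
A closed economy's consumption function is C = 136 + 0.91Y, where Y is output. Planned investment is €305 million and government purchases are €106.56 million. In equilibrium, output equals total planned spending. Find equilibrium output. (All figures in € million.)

Y = C + I + G = 136 + 0.91Y + 305 + 106.56
Y − 0.91Y = 547.56
0.09Y = 547.56, so Y = 547.56/0.09 = 6084

Y = 6084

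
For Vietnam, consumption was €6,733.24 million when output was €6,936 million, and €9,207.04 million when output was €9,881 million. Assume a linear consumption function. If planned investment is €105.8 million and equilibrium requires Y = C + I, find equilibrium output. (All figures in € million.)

Y = 6330

MPC = (9207.04 − 6733.24)/(9881 − 6936) = 2473.8/2945 = 0.84
a = 6733.24 − 0.84(6936) = 907
Equilibrium: Y = 907 + 0.84Y + 105.8
0.16Y = 1012.8, so Y = 1012.8/0.16 = 6330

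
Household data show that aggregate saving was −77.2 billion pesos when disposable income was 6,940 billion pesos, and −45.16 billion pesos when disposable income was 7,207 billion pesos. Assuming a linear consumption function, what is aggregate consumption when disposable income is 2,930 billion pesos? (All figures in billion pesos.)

MPS = ΔS/ΔY = (-45.16 − (-77.2))/(7207 − 6940) = 32.04/267 = 0.12
MPC = 1 − MPS = 0.88
Autonomous saving = -77.2 − 0.12(6940) = -910, so a = 910
C = 910 + 0.88(2930) = 910 + 2578.4 = 3488.4

C = 3488.4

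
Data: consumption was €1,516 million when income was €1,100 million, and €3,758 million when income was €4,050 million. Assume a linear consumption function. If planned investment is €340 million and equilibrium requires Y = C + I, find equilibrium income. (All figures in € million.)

Y = 4250

MPC = (3758 − 1516)/(4050 − 1100) = 2242/2950 = 0.76
a = 1516 − 0.76(1100) = 680
Equilibrium: Y = 680 + 0.76Y + 340
0.24Y = 1020, so Y = 1020/0.24 = 4250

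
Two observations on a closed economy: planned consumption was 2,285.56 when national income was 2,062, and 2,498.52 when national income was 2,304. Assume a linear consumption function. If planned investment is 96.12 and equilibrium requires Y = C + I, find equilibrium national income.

Y = 4726

MPC = (2498.52 − 2285.56)/(2304 − 2062) = 212.96/242 = 0.88
a = 2285.56 − 0.88(2062) = 471
Equilibrium: Y = 471 + 0.88Y + 96.12
0.12Y = 567.12, so Y = 567.12/0.12 = 4726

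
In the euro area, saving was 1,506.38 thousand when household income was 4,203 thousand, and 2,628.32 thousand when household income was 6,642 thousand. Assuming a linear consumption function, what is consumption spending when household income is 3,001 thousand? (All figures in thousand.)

C = 2047.54

MPS = ΔS/ΔY = (2628.32 − 1506.38)/(6642 − 4203) = 1121.94/2439 = 0.46
MPC = 1 − MPS = 0.54
Autonomous saving = 1506.38 − 0.46(4203) = -427, so a = 427
C = 427 + 0.54(3001) = 427 + 1620.54 = 2047.54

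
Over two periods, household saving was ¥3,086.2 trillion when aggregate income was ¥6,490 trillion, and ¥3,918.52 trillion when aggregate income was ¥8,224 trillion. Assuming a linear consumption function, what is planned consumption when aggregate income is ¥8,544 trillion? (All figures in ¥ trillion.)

MPS = ΔS/ΔY = (3918.52 − 3086.2)/(8224 − 6490) = 832.32/1734 = 0.48
MPC = 1 − MPS = 0.52
Autonomous saving = 3086.2 − 0.48(6490) = -29, so a = 29
C = 29 + 0.52(8544) = 29 + 4442.88 = 4471.88

C = 4471.88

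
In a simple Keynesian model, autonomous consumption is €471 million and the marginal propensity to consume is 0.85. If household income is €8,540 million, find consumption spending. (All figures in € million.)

C = 7730

C = 471 + 0.85(8540) = 471 + 7259 = 7730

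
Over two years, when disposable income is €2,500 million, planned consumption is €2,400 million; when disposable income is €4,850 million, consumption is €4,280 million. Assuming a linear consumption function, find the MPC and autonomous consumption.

MPC = 0.8; a = 400

MPC = ΔC/ΔY = (4280 − 2400)/(4850 − 2500) = 1880/2350 = 0.8
a = C − MPC·Y = 2400 − 0.8(2500) = 2400 − 2000 = 400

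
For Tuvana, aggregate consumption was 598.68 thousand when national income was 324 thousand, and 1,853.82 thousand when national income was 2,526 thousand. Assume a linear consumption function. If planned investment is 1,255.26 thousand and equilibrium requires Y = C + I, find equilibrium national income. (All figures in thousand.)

MPC = (1853.82 − 598.68)/(2526 − 324) = 1255.14/2202 = 0.57
a = 598.68 − 0.57(324) = 414
Equilibrium: Y = 414 + 0.57Y + 1255.26
0.43Y = 1669.26, so Y = 1669.26/0.43 = 3882

Y = 3882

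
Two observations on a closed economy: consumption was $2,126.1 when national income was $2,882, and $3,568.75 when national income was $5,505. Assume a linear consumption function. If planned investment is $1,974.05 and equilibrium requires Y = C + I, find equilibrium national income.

Y = 5589

MPC = (3568.75 − 2126.1)/(5505 − 2882) = 1442.65/2623 = 0.55
a = 2126.1 − 0.55(2882) = 541
Equilibrium: Y = 541 + 0.55Y + 1974.05
0.45Y = 2515.05, so Y = 2515.05/0.45 = 5589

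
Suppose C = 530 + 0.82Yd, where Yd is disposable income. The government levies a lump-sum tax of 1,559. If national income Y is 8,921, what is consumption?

C = 6566.84

Yd = Y − T = 8921 − 1559 = 7362
C = 530 + 0.82(7362) = 530 + 6036.84 = 6566.84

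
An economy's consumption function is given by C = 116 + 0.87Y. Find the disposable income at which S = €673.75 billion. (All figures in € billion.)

Y = 6075

S = Y − C = -116 + 0.13Y
-116 + 0.13Y = 673.75, so 0.13Y = 789.75 and Y = 6075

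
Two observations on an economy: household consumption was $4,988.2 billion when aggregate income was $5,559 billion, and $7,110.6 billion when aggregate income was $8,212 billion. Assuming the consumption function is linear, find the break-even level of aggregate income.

Y = 2705

MPC = (7110.6 − 4988.2)/(8212 − 5559) = 2122.4/2653 = 0.8
a = 4988.2 − 0.8(5559) = 4988.2 − 4447.2 = 541
Break-even: Y = a/(1−MPC) = 541/0.2 = 2705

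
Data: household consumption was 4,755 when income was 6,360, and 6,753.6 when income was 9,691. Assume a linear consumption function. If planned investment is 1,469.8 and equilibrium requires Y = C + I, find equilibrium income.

MPC = (6753.6 − 4755)/(9691 − 6360) = 1998.6/3331 = 0.6
a = 4755 − 0.6(6360) = 939
Equilibrium: Y = 939 + 0.6Y + 1469.8
0.4Y = 2408.8, so Y = 2408.8/0.4 = 6022

Y = 6022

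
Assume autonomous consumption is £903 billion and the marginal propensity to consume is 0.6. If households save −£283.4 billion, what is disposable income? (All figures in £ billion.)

Y = 1549

S = Y − C = -903 + 0.4Y
-903 + 0.4Y = -283.4, so 0.4Y = 619.6 and Y = 1549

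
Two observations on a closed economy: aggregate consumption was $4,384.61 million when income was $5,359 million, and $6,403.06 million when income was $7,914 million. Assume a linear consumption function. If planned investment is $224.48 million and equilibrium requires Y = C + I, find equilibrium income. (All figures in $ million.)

MPC = (6403.06 − 4384.61)/(7914 − 5359) = 2018.45/2555 = 0.79
a = 4384.61 − 0.79(5359) = 151
Equilibrium: Y = 151 + 0.79Y + 224.48
0.21Y = 375.48, so Y = 375.48/0.21 = 1788

Y = 1788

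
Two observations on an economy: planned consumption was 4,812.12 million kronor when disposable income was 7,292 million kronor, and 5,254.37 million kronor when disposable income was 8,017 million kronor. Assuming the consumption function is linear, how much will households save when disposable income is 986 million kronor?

S = 20.54

MPC = (5254.37 − 4812.12)/(8017 − 7292) = 442.25/725 = 0.61
a = 4812.12 − 0.61(7292) = 4812.12 − 4448.12 = 364
C = 364 + 0.61(986) = 965.46
S = 986 − 965.46 = 20.54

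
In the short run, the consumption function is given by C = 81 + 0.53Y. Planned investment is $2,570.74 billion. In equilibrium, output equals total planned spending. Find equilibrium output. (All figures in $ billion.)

Y = 5642

Y = C + I = 81 + 0.53Y + 2570.74
Y − 0.53Y = 2651.74
0.47Y = 2651.74, so Y = 2651.74/0.47 = 5642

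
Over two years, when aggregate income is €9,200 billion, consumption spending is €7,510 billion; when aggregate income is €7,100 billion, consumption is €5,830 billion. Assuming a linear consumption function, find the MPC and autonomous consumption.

MPC = 0.8; a = 150

MPC = ΔC/ΔY = (7510 − 5830)/(9200 − 7100) = 1680/2100 = 0.8
a = C − MPC·Y = 5830 − 0.8(7100) = 5830 − 5680 = 150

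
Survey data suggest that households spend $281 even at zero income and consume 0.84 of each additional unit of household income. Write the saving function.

S = -281 + 0.16Y

S = Y − C = Y − (281 + 0.84Y) = -281 + (1 − 0.84)Y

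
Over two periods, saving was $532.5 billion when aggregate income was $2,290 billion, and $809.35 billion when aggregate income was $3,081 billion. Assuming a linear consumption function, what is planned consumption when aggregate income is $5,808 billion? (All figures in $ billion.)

MPS = ΔS/ΔY = (809.35 − 532.5)/(3081 − 2290) = 276.85/791 = 0.35
MPC = 1 − MPS = 0.65
Autonomous saving = 532.5 − 0.35(2290) = -269, so a = 269
C = 269 + 0.65(5808) = 269 + 3775.2 = 4044.2

C = 4044.2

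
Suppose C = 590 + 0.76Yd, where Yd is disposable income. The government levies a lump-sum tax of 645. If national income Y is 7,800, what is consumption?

C = 6027.8

Yd = Y − T = 7800 − 645 = 7155
C = 590 + 0.76(7155) = 590 + 5437.8 = 6027.8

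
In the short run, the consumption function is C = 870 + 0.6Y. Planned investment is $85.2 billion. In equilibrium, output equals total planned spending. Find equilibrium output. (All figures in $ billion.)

Y = 2388

Y = C + I = 870 + 0.6Y + 85.2
Y − 0.6Y = 955.2
0.4Y = 955.2, so Y = 955.2/0.4 = 2388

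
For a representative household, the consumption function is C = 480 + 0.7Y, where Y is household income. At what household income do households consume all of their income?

At break-even, C = Y: 480 + 0.7Y = Y
0.3Y = 480, so Y = 480/0.3 = 1600

Y = 1600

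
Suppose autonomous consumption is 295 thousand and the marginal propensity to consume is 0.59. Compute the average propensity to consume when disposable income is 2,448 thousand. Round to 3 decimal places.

C = 295 + 0.59(2448) = 1739.32
APC = C/Y = 1739.32/2448 = 0.711

APC = 0.711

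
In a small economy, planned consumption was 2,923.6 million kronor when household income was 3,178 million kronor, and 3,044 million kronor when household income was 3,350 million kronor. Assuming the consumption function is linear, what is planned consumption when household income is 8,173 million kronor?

C = 6420.1

MPC = (3044 − 2923.6)/(3350 − 3178) = 120.4/172 = 0.7
a = 2923.6 − 0.7(3178) = 2923.6 − 2224.6 = 699
C = 699 + 0.7(8173) = 699 + 5721.1 = 6420.1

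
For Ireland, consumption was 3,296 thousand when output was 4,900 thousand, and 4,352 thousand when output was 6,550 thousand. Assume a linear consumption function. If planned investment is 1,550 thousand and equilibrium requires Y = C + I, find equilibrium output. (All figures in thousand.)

MPC = (4352 − 3296)/(6550 − 4900) = 1056/1650 = 0.64
a = 3296 − 0.64(4900) = 160
Equilibrium: Y = 160 + 0.64Y + 1550
0.36Y = 1710, so Y = 1710/0.36 = 4750

Y = 4750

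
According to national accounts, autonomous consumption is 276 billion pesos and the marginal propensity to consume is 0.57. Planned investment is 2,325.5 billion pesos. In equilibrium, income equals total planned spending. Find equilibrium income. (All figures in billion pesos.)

Y = 6050

Y = C + I = 276 + 0.57Y + 2325.5
Y − 0.57Y = 2601.5
0.43Y = 2601.5, so Y = 2601.5/0.43 = 6050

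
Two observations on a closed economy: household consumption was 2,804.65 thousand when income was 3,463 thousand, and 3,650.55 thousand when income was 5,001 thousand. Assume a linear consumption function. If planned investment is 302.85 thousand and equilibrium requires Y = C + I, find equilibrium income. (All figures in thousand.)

MPC = (3650.55 − 2804.65)/(5001 − 3463) = 845.9/1538 = 0.55
a = 2804.65 − 0.55(3463) = 900
Equilibrium: Y = 900 + 0.55Y + 302.85
0.45Y = 1202.85, so Y = 1202.85/0.45 = 2673

Y = 2673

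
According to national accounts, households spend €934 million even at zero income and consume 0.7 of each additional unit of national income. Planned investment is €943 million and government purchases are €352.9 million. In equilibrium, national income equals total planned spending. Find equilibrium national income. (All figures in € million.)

Y = 7433

Y = C + I + G = 934 + 0.7Y + 943 + 352.9
Y − 0.7Y = 2229.9
0.3Y = 2229.9, so Y = 2229.9/0.3 = 7433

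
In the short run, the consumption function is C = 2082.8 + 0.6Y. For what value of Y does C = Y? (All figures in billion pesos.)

At break-even, C = Y: 2082.8 + 0.6Y = Y
0.4Y = 2082.8, so Y = 2082.8/0.4 = 5207

Y = 5207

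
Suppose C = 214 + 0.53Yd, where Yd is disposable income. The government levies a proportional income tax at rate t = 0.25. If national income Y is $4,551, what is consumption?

C = 2023.0225

Yd = (1 − 0.25)(4551) = 0.75(4551) = 3413.25
C = 214 + 0.53(3413.25) = 214 + 1809.0225 = 2023.0225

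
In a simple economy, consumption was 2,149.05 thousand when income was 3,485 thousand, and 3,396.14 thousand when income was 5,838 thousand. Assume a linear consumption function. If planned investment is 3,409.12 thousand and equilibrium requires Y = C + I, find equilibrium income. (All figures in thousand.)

MPC = (3396.14 − 2149.05)/(5838 − 3485) = 1247.09/2353 = 0.53
a = 2149.05 − 0.53(3485) = 302
Equilibrium: Y = 302 + 0.53Y + 3409.12
0.47Y = 3711.12, so Y = 3711.12/0.47 = 7896

Y = 7896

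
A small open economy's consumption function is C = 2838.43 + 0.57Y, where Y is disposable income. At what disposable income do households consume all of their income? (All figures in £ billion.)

At break-even, C = Y: 2838.43 + 0.57Y = Y
0.43Y = 2838.43, so Y = 2838.43/0.43 = 6601

Y = 6601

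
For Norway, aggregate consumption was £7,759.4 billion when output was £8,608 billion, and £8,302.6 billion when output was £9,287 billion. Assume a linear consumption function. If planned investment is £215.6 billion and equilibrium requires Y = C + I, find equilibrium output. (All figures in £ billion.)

Y = 5443

MPC = (8302.6 − 7759.4)/(9287 − 8608) = 543.2/679 = 0.8
a = 7759.4 − 0.8(8608) = 873
Equilibrium: Y = 873 + 0.8Y + 215.6
0.2Y = 1088.6, so Y = 1088.6/0.2 = 5443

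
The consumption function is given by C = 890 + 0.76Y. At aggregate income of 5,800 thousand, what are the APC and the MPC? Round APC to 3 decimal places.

APC = 0.913; MPC = 0.76

MPC = 0.76 (the slope of the consumption function)
C = 890 + 0.76(5800) = 5298, so APC = 5298/5800 = 0.913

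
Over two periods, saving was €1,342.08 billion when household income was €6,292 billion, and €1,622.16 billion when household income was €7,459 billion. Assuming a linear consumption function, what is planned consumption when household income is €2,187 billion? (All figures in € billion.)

C = 1830.12

MPS = ΔS/ΔY = (1622.16 − 1342.08)/(7459 − 6292) = 280.08/1167 = 0.24
MPC = 1 − MPS = 0.76
Autonomous saving = 1342.08 − 0.24(6292) = -168, so a = 168
C = 168 + 0.76(2187) = 168 + 1662.12 = 1830.12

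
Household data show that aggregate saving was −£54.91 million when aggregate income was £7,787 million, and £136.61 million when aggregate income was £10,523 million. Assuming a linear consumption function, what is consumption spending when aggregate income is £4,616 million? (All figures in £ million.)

C = 4892.88

MPS = ΔS/ΔY = (136.61 − (-54.91))/(10523 − 7787) = 191.52/2736 = 0.07
MPC = 1 − MPS = 0.93
Autonomous saving = -54.91 − 0.07(7787) = -600, so a = 600
C = 600 + 0.93(4616) = 600 + 4292.88 = 4892.88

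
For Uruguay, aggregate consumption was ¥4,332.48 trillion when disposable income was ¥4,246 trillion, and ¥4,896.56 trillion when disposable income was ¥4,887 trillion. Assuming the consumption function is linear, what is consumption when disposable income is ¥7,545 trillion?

C = 7235.6

MPC = (4896.56 − 4332.48)/(4887 − 4246) = 564.08/641 = 0.88
a = 4332.48 − 0.88(4246) = 4332.48 − 3736.48 = 596
C = 596 + 0.88(7545) = 596 + 6639.6 = 7235.6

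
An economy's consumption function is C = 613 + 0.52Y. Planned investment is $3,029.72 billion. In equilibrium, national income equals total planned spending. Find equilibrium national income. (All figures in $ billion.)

Y = C + I = 613 + 0.52Y + 3029.72
Y − 0.52Y = 3642.72
0.48Y = 3642.72, so Y = 3642.72/0.48 = 7589

Y = 7589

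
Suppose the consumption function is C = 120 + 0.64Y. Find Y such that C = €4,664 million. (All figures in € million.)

120 + 0.64Y = 4664
0.64Y = 4544, so Y = 4544/0.64 = 7100

Y = 7100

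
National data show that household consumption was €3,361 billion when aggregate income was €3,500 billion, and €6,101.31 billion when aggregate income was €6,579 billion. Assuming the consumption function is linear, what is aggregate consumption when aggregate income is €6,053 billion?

C = 5633.17

MPC = (6101.31 − 3361)/(6579 − 3500) = 2740.31/3079 = 0.89
a = 3361 − 0.89(3500) = 3361 − 3115 = 246
C = 246 + 0.89(6053) = 246 + 5387.17 = 5633.17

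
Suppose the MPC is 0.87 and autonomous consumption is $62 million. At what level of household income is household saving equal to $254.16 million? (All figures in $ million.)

S = Y − C = -62 + 0.13Y
-62 + 0.13Y = 254.16, so 0.13Y = 316.16 and Y = 2432

Y = 2432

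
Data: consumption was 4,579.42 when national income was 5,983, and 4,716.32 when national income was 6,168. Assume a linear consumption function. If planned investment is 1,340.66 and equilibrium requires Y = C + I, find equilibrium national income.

MPC = (4716.32 − 4579.42)/(6168 − 5983) = 136.9/185 = 0.74
a = 4579.42 − 0.74(5983) = 152
Equilibrium: Y = 152 + 0.74Y + 1340.66
0.26Y = 1492.66, so Y = 1492.66/0.26 = 5741

Y = 5741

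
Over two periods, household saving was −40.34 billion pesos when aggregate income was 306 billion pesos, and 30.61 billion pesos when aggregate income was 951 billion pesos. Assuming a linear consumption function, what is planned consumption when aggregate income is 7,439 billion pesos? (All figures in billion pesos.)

MPS = ΔS/ΔY = (30.61 − (-40.34))/(951 − 306) = 70.95/645 = 0.11
MPC = 1 − MPS = 0.89
Autonomous saving = -40.34 − 0.11(306) = -74, so a = 74
C = 74 + 0.89(7439) = 74 + 6620.71 = 6694.71

C = 6694.71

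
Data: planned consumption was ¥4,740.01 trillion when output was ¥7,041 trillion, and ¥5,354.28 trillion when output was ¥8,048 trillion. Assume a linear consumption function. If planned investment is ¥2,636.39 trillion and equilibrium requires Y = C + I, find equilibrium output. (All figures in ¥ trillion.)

MPC = (5354.28 − 4740.01)/(8048 − 7041) = 614.27/1007 = 0.61
a = 4740.01 − 0.61(7041) = 445
Equilibrium: Y = 445 + 0.61Y + 2636.39
0.39Y = 3081.39, so Y = 3081.39/0.39 = 7901

Y = 7901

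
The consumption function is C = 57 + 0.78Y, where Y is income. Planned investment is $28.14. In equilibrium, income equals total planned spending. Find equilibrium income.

Y = C + I = 57 + 0.78Y + 28.14
Y − 0.78Y = 85.14
0.22Y = 85.14, so Y = 85.14/0.22 = 387

Y = 387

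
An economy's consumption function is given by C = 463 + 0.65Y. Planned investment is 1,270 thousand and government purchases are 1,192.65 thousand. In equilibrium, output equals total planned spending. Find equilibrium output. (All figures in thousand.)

Y = 8359

Y = C + I + G = 463 + 0.65Y + 1270 + 1192.65
Y − 0.65Y = 2925.65
0.35Y = 2925.65, so Y = 2925.65/0.35 = 8359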